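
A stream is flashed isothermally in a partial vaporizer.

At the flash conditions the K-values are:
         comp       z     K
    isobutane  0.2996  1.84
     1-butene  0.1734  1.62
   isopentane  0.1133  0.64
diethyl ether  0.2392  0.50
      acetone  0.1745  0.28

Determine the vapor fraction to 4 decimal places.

ψ = 0.1704

Material balance + equilibrium reduce to Σ zᵢ(Kᵢ−1)/(1+ψ(Kᵢ−1)) = 0.
Check two-phase: ΣzᵢKᵢ = 1.0731 > 1 and Σzᵢ/Kᵢ = 1.5485 > 1, so g(0) = 0.0731 > 0 and g(1) = -0.5485 < 0.
Newton iteration, ψ⁰ = 0.46:
  ψ = 0.4600: g = -0.12689, g' = -0.4745 → ψ = 0.1926
  ψ = 0.1926: g = -0.00938, g' = -0.4219 → ψ = 0.1704
Converged at ψ = 0.1704.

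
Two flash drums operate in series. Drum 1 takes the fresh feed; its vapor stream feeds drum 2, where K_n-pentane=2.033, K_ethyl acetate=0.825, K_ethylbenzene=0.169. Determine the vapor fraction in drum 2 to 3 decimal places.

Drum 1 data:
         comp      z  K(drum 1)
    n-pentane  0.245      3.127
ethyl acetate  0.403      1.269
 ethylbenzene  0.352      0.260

Drum 1:
Material balance + equilibrium reduce to Σ zᵢ(Kᵢ−1)/(1+ψ₁(Kᵢ−1)) = 0.
g(0) = ΣzᵢKᵢ − 1 = 0.369 and g(1) = 1 − Σzᵢ/Kᵢ = -0.750, so a root lies in (0, 1).
Iterate (Newton) starting at ψ₁ = 0.52:
  ψ₁ = 0.520: g = -0.0809, g' = -0.782 → ψ₁ = 0.417
  ψ₁ = 0.417: g = -0.0028, g' = -0.738 → ψ₁ = 0.413
Converged at ψ₁ = 0.413.
Drum-1 compositions:
  n-pentane: x = 0.130, y = 0.408
  ethyl acetate: x = 0.363, y = 0.460
  ethylbenzene: x = 0.507, y = 0.132
Drum-2 feed = drum-1 vapor: z₂ = (0.4079, 0.4603, 0.1318).
Drum 2:
Material balance + equilibrium reduce to Σ zᵢ(Kᵢ−1)/(1+ψ₂(Kᵢ−1)) = 0.
g(0) = ΣzᵢKᵢ − 1 = 0.231 and g(1) = 1 − Σzᵢ/Kᵢ = -0.538, so a root lies in (0, 1).
Newton–Raphson from ψ₂ = 0.61:
  ψ₂ = 0.610: g = -0.0538, g' = -0.556 → ψ₂ = 0.513
  ψ₂ = 0.513: g = -0.0041, g' = -0.480 → ψ₂ = 0.505
Converged at ψ₂ = 0.505.
  n-pentane: x = 0.268, y = 0.545
  ethyl acetate: x = 0.505, y = 0.417
  ethylbenzene: x = 0.227, y = 0.038

V/F (drum 2) = 0.505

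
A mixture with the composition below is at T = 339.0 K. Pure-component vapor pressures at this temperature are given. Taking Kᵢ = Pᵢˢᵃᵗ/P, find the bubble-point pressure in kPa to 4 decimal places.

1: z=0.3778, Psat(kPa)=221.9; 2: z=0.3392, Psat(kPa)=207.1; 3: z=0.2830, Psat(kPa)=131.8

At the bubble point ψ → 0, so ΣzᵢKᵢ = 1 with Kᵢ = Pᵢˢᵃᵗ/P ⇒ P = ΣzᵢPᵢˢᵃᵗ.
P = 0.3778·221.9 + 0.3392·207.1 + 0.2830·131.8 = 191.3815 kPa

Pbub = 191.3815 kPa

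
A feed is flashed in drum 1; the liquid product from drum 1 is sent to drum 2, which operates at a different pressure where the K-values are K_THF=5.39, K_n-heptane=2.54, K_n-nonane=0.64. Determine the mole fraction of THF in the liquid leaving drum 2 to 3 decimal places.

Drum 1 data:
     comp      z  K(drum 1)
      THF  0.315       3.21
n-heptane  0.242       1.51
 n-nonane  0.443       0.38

x_THF (drum 2) = 0.038

Drum 1:
Material balance + equilibrium reduce to Σ zᵢ(Kᵢ−1)/(1+ψ₁(Kᵢ−1)) = 0.
g(0) = ΣzᵢKᵢ − 1 = 0.545 and g(1) = 1 − Σzᵢ/Kᵢ = -0.424, so a root lies in (0, 1).
Newton iteration, ψ₁⁰ = 0.5:
  ψ₁ = 0.500: g = 0.0310, g' = -0.745 → ψ₁ = 0.542
Converged at ψ₁ = 0.542.
Drum-1 compositions:
  THF: x = 0.143, y = 0.460
  n-heptane: x = 0.190, y = 0.286
  n-nonane: x = 0.667, y = 0.253
Drum-2 feed = drum-1 liquid: z₂ = (0.1434, 0.1896, 0.6670).
Drum 2:
Newton iteration, ψ₂⁰ = 0.34:
  ψ₂ = 0.340: g = 0.1705, g' = -0.751 → ψ₂ = 0.567
  ψ₂ = 0.567: g = 0.0345, g' = -0.491 → ψ₂ = 0.637
  ψ₂ = 0.637: g = 0.0015, g' = -0.452 → ψ₂ = 0.641
Converged at ψ₂ = 0.641.
  THF: x = 0.038, y = 0.203
  n-heptane: x = 0.095, y = 0.242
  n-nonane: x = 0.867, y = 0.555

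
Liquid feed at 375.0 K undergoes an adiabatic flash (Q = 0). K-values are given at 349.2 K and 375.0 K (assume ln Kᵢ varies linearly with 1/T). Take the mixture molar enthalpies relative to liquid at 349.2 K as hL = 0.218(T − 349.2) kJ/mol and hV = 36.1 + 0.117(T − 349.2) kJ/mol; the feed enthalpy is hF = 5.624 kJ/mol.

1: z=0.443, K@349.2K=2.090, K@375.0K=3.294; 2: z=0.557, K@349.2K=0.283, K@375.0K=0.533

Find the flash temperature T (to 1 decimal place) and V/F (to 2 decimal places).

T = 350.8 K, V/F = 0.15

Adiabatic flash: solve Rachford–Rice at each trial T, then check hF = ψ·hV(T) + (1−ψ)·hL(T).
  T = 349.2 K: K = (2.090, 0.283), RR gives ψ = 0.107, H_out = 3.857 kJ/mol
  T = 375.0 K: K = (3.294, 0.533), RR gives ψ = 0.706, H_out = 29.265 kJ/mol
  T = 362.1 K: K = (2.645, 0.393), RR gives ψ = 0.391, H_out = 16.418 kJ/mol
  T = 355.6 K: K = (2.354, 0.334), RR gives ψ = 0.254, H_out = 10.393 kJ/mol
  T = 352.4 K: K = (2.219, 0.308), RR gives ψ = 0.183, H_out = 7.247 kJ/mol
  T = 350.8 K: K = (2.154, 0.295), RR gives ψ = 0.146, H_out = 5.589 kJ/mol
Linear interpolation between T = 350.8 (H_out = 5.589) and T = 352.4 (H_out = 7.247) on hF = 5.624 gives T ≈ 350.8 K, at which ψ = 0.15.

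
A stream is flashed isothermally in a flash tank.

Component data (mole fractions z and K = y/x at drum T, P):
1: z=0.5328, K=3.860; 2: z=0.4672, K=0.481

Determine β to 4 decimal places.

β = 0.8632

Let β = V/F and solve Σ zᵢ(Kᵢ−1)/(1+β(Kᵢ−1)) = 0.
Check two-phase: ΣzᵢKᵢ = 2.2813 > 1 and Σzᵢ/Kᵢ = 1.1093 > 1, so g(0) = 1.2813 > 0 and g(1) = -0.1093 < 0.
Binary case is linear: z₁(K₁−1)(1+β(K₂−1)) + z₂(K₂−1)(1+β(K₁−1)) = 0
⇒ β = [z₁(K₁−1)+z₂(K₂−1)] / [−(K₁−1)(K₂−1)] = 1.28133/1.48434 = 0.8632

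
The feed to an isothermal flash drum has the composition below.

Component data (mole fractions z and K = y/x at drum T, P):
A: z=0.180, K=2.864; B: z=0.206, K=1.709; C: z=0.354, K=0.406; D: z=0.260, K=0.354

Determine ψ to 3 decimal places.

ψ = 0.120

Let ψ = V/F and solve Σ zᵢ(Kᵢ−1)/(1+ψ(Kᵢ−1)) = 0.
g(0) = ΣzᵢKᵢ − 1 = 0.103 and g(1) = 1 − Σzᵢ/Kᵢ = -0.790, so a root lies in (0, 1).
Newton iteration, ψ⁰ = 0.5:
  ψ = 0.500: g = -0.2657, g' = -0.713 → ψ = 0.128
  ψ = 0.128: g = -0.0056, g' = -0.770 → ψ = 0.120
Converged at ψ = 0.120.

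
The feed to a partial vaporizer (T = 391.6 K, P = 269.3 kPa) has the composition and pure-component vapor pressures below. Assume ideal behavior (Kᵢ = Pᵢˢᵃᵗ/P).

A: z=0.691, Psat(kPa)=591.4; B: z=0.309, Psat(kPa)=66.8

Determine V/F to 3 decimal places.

V/F = 0.661

Raoult's law: Kᵢ = Pᵢˢᵃᵗ/P = Pᵢˢᵃᵗ/269.3.
  K_A = 591.4/269.3 = 2.19606, K_B = 66.8/269.3 = 0.24805
Material balance + equilibrium reduce to Σ zᵢ(Kᵢ−1)/(1+V/F(Kᵢ−1)) = 0.
Check two-phase: ΣzᵢKᵢ = 1.594 > 1 and Σzᵢ/Kᵢ = 1.560 > 1, so g(0) = 0.594 > 0 and g(1) = -0.560 < 0.
Binary case is linear: z₁(K₁−1)(1+V/F(K₂−1)) + z₂(K₂−1)(1+V/F(K₁−1)) = 0
⇒ V/F = [z₁(K₁−1)+z₂(K₂−1)] / [−(K₁−1)(K₂−1)] = 0.5941/0.8994 = 0.661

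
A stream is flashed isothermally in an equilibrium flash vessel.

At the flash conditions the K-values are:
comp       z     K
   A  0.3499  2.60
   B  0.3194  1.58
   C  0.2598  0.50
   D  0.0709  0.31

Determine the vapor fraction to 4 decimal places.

Rachford–Rice: g(ψ) = Σ zᵢ(Kᵢ−1)/(1+ψ(Kᵢ−1)) = 0.
Feasibility: ΣzᵢKᵢ = 1.5663, Σzᵢ/Kᵢ = 1.0850 — both > 1, two phases present.
Iterate (Newton) starting at ψ = 0.5:
  ψ = 0.5000: g = 0.20674, g' = -0.5352 → ψ = 0.8863
  ψ = 0.8863: g = -0.00534, g' = -0.6332 → ψ = 0.8779
  ψ = 0.8779: g = -0.00003, g' = -0.6256 → ψ = 0.8778
Converged at ψ = 0.8778.

ψ = 0.8778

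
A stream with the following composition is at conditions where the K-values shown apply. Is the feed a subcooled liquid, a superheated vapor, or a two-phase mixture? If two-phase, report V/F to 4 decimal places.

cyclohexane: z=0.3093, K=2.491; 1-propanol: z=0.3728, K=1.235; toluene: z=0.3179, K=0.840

ΣzᵢKᵢ = 1.4979; Σzᵢ/Kᵢ = 0.8045.
Since Σzᵢ/Kᵢ < 1 the mixture is above its dew point — single vapor phase.

superheated vapor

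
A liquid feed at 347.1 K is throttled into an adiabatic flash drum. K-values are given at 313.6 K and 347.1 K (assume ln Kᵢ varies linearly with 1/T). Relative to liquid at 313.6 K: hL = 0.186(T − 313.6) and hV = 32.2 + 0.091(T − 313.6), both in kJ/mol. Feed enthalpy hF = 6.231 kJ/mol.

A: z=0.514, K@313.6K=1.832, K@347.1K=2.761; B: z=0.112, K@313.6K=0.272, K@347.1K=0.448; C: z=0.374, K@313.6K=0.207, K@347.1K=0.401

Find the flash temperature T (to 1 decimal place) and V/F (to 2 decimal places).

Adiabatic flash: solve Rachford–Rice at each trial T, then check hF = ψ·hV(T) + (1−ψ)·hL(T).
  T = 313.6 K: K = (1.832, 0.272, 0.207), RR gives ψ = 0.076, H_out = 2.462 kJ/mol
  T = 347.1 K: K = (2.761, 0.448, 0.401), RR gives ψ = 0.597, H_out = 23.566 kJ/mol
  T = 330.4 K: K = (2.274, 0.354, 0.293), RR gives ψ = 0.360, H_out = 14.146 kJ/mol
  T = 322.0 K: K = (2.047, 0.311, 0.248), RR gives ψ = 0.232, H_out = 8.854 kJ/mol
  T = 317.8 K: K = (1.938, 0.291, 0.227), RR gives ψ = 0.159, H_out = 5.848 kJ/mol
  T = 319.9 K: K = (1.992, 0.301, 0.237), RR gives ψ = 0.197, H_out = 7.391 kJ/mol
Linear interpolation between T = 317.8 (H_out = 5.848) and T = 319.9 (H_out = 7.391) on hF = 6.231 gives T ≈ 318.3 K, at which ψ = 0.17.

T = 318.3 K, V/F = 0.17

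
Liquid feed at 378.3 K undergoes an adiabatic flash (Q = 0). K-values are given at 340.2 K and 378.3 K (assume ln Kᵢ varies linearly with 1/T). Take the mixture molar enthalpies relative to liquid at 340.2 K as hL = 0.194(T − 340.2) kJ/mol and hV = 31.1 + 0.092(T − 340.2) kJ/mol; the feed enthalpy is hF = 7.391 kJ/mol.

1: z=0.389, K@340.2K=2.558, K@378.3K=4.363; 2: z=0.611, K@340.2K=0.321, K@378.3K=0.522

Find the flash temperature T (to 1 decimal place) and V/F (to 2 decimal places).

T = 343.2 K, V/F = 0.22

Adiabatic flash: solve Rachford–Rice at each trial T, then check hF = ψ·hV(T) + (1−ψ)·hL(T).
  T = 340.2 K: K = (2.558, 0.321), RR gives ψ = 0.181, H_out = 5.621 kJ/mol
  T = 378.3 K: K = (4.363, 0.522), RR gives ψ = 0.632, H_out = 24.594 kJ/mol
  T = 359.2 K: K = (3.386, 0.414), RR gives ψ = 0.408, H_out = 15.590 kJ/mol
  T = 349.7 K: K = (2.954, 0.366), RR gives ψ = 0.301, H_out = 10.909 kJ/mol
  T = 344.9 K: K = (2.750, 0.343), RR gives ψ = 0.243, H_out = 8.344 kJ/mol
  T = 342.5 K: K = (2.651, 0.332), RR gives ψ = 0.212, H_out = 6.984 kJ/mol
Linear interpolation between T = 342.5 (H_out = 6.984) and T = 344.9 (H_out = 8.344) on hF = 7.391 gives T ≈ 343.2 K, at which ψ = 0.22.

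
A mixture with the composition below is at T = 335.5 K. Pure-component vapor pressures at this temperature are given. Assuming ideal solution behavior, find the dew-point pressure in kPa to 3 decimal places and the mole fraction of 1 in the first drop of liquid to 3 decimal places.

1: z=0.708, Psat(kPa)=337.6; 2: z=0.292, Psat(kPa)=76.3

At the dew point ψ → 1, so Σzᵢ/Kᵢ = 1 with Kᵢ = Pᵢˢᵃᵗ/P ⇒ 1/P = Σzᵢ/Pᵢˢᵃᵗ.
1/P = 0.708/337.6 + 0.292/76.3 = 0.005924 ⇒ P = 168.800 kPa
xᵢ = zᵢP/Pᵢˢᵃᵗ ⇒ x_1 = 0.708·168.800/337.6 = 0.354

Pdew = 168.800 kPa, x_1 = 0.354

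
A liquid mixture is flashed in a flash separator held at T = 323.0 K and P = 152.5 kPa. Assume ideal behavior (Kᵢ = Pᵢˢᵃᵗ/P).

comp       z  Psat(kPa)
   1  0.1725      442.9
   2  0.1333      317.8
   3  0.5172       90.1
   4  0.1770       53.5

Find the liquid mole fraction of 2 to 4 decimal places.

Raoult's law: Kᵢ = Pᵢˢᵃᵗ/P = Pᵢˢᵃᵗ/152.5.
  K_1 = 442.9/152.5 = 2.904262, K_2 = 317.8/152.5 = 2.083934, K_3 = 90.1/152.5 = 0.590820, K_4 = 53.5/152.5 = 0.350820
Newton–Raphson from ψ = 0.5:
  ψ = 0.5000: g = -0.17421, g' = -0.5304 → ψ = 0.1715
  ψ = 0.1715: g = 0.01253, g' = -0.6614 → ψ = 0.1905
  ψ = 0.1905: g = 0.00017, g' = -0.6434 → ψ = 0.1908
Converged at ψ = 0.1908.
Compositions from xᵢ = zᵢ/(1+ψ(Kᵢ−1)), yᵢ = Kᵢxᵢ:
  1: x = 0.1265, y = 0.3675
  2: x = 0.1105, y = 0.2302
  3: x = 0.5610, y = 0.3314
  4: x = 0.2020, y = 0.0709

x_2 = 0.1105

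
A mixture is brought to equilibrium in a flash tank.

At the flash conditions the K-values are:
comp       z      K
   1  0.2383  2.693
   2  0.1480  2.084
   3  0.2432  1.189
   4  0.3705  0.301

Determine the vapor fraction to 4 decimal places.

ψ = 0.4520

Let ψ = V/F and solve Σ zᵢ(Kᵢ−1)/(1+ψ(Kᵢ−1)) = 0.
Check two-phase: ΣzᵢKᵢ = 1.3509 > 1 and Σzᵢ/Kᵢ = 1.5949 > 1, so g(0) = 0.3509 > 0 and g(1) = -0.5949 < 0.
Newton–Raphson from ψ = 0.5:
  ψ = 0.5000: g = -0.03360, g' = -0.7085 → ψ = 0.4526
  ψ = 0.4526: g = -0.00043, g' = -0.6919 → ψ = 0.4520
Converged at ψ = 0.4520.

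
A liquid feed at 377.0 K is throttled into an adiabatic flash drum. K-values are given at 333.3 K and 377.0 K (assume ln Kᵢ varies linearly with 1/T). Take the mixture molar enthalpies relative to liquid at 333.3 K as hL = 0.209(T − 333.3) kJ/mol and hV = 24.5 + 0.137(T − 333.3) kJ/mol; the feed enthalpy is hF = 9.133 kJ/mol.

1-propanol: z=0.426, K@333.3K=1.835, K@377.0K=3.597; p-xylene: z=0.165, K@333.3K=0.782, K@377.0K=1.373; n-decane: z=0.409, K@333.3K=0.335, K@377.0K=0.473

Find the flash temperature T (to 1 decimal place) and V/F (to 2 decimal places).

Adiabatic flash: solve Rachford–Rice at each trial T, then check hF = ψ·hV(T) + (1−ψ)·hL(T).
  T = 333.3 K: K = (1.835, 0.782, 0.335), RR gives ψ = 0.100, H_out = 2.459 kJ/mol
  T = 377.0 K: K = (3.597, 1.373, 0.473), RR gives ψ = 0.852, H_out = 27.323 kJ/mol
  T = 355.1 K: K = (2.621, 1.054, 0.402), RR gives ψ = 0.565, H_out = 17.503 kJ/mol
  T = 344.2 K: K = (2.205, 0.912, 0.368), RR gives ψ = 0.375, H_out = 11.168 kJ/mol
  T = 338.8 K: K = (2.016, 0.846, 0.352), RR gives ψ = 0.254, H_out = 7.282 kJ/mol
  T = 341.5 K: K = (2.110, 0.879, 0.360), RR gives ψ = 0.318, H_out = 9.309 kJ/mol
  T = 340.1 K: K = (2.061, 0.862, 0.356), RR gives ψ = 0.286, H_out = 8.281 kJ/mol
Linear interpolation between T = 340.1 (H_out = 8.281) and T = 341.5 (H_out = 9.309) on hF = 9.133 gives T ≈ 341.3 K, at which ψ = 0.31.

T = 341.3 K, V/F = 0.31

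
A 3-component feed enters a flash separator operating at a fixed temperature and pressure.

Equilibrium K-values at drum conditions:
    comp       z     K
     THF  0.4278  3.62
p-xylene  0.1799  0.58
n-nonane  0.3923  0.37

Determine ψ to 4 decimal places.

Material balance + equilibrium reduce to Σ zᵢ(Kᵢ−1)/(1+ψ(Kᵢ−1)) = 0.
g(0) = ΣzᵢKᵢ − 1 = 0.7981 and g(1) = 1 − Σzᵢ/Kᵢ = -0.4886, so a root lies in (0, 1).
Iterate (Newton) starting at ψ = 0.5:
  ψ = 0.5000: g = 0.02877, g' = -0.9330 → ψ = 0.5308
  ψ = 0.5308: g = 0.00025, g' = -0.9178 → ψ = 0.5311
Converged at ψ = 0.5311.

ψ = 0.5311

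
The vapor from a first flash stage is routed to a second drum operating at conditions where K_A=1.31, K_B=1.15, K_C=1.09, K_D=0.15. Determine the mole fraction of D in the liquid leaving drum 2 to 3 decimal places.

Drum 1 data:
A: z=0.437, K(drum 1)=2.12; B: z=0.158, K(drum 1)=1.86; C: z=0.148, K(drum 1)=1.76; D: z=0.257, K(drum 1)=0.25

Drum 1:
Material balance + equilibrium reduce to Σ zᵢ(Kᵢ−1)/(1+ψ₁(Kᵢ−1)) = 0.
g(0) = ΣzᵢKᵢ − 1 = 0.545 and g(1) = 1 − Σzᵢ/Kᵢ = -0.403, so a root lies in (0, 1).
Newton–Raphson from ψ₁ = 0.55:
  ψ₁ = 0.550: g = 0.1464, g' = -0.725 → ψ₁ = 0.752
  ψ₁ = 0.752: g = -0.0222, g' = -0.999 → ψ₁ = 0.730
  ψ₁ = 0.730: g = -0.0006, g' = -0.951 → ψ₁ = 0.729
Converged at ψ₁ = 0.729.
Drum-1 compositions:
  A: x = 0.241, y = 0.510
  B: x = 0.097, y = 0.181
  C: x = 0.095, y = 0.168
  D: x = 0.567, y = 0.142
Drum-2 feed = drum-1 vapor: z₂ = (0.5100, 0.1806, 0.1676, 0.1418).
Drum 2:
Let ψ₂ = V/F and solve Σ zᵢ(Kᵢ−1)/(1+ψ₂(Kᵢ−1)) = 0.
Check two-phase: ΣzᵢKᵢ = 1.080 > 1 and Σzᵢ/Kᵢ = 1.645 > 1, so g(0) = 0.080 > 0 and g(1) = -0.645 < 0.
Iterate (Newton) starting at ψ₂ = 0.5:
  ψ₂ = 0.500: g = -0.0331, g' = -0.351 → ψ₂ = 0.406
  ψ₂ = 0.406: g = -0.0035, g' = -0.282 → ψ₂ = 0.394
  ψ₂ = 0.394: g = -0.0000, g' = -0.275 → ψ₂ = 0.393
Converged at ψ₂ = 0.393.
  A: x = 0.455, y = 0.595
  B: x = 0.171, y = 0.196
  C: x = 0.162, y = 0.176
  D: x = 0.213, y = 0.032

x_D (drum 2) = 0.213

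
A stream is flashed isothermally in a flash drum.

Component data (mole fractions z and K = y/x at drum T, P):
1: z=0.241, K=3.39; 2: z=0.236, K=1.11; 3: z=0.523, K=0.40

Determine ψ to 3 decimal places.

ψ = 0.271

Rachford–Rice: g(ψ) = Σ zᵢ(Kᵢ−1)/(1+ψ(Kᵢ−1)) = 0.
g(0) = ΣzᵢKᵢ − 1 = 0.288 and g(1) = 1 − Σzᵢ/Kᵢ = -0.591, so a root lies in (0, 1).
Newton–Raphson from ψ = 0.5:
  ψ = 0.500: g = -0.1613, g' = -0.673 → ψ = 0.260
  ψ = 0.260: g = 0.0085, g' = -0.790 → ψ = 0.271
Converged at ψ = 0.271.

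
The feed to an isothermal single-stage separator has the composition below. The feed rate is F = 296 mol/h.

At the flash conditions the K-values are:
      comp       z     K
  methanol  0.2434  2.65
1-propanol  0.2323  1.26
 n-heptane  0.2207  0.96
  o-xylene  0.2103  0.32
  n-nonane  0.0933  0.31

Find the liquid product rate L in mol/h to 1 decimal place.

L = 176.3 mol/h

Rachford–Rice: g(V/F) = Σ zᵢ(Kᵢ−1)/(1+V/F(Kᵢ−1)) = 0.
g(0) = ΣzᵢKᵢ − 1 = 0.2458 and g(1) = 1 − Σzᵢ/Kᵢ = -0.4643, so a root lies in (0, 1).
Iterate (Newton) starting at V/F = 0.35:
  V/F = 0.3500: g = 0.02845, g' = -0.5245 → V/F = 0.4042
  V/F = 0.4042: g = 0.00011, g' = -0.5221 → V/F = 0.4044
Converged at V/F = 0.4044.
Then V = V/F·F = 0.4044·296 = 119.7 mol/h and L = F − V = 176.3 mol/h.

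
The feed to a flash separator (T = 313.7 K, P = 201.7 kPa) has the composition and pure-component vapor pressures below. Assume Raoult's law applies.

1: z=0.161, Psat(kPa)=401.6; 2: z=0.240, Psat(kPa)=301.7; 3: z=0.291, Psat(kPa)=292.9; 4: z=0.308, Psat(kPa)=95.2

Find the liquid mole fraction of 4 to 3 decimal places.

Raoult's law: Kᵢ = Pᵢˢᵃᵗ/P = Pᵢˢᵃᵗ/201.7.
  K_1 = 401.6/201.7 = 1.99108, K_2 = 301.7/201.7 = 1.49579, K_3 = 292.9/201.7 = 1.45216, K_4 = 95.2/201.7 = 0.47199
Let ψ = V/F and solve Σ zᵢ(Kᵢ−1)/(1+ψ(Kᵢ−1)) = 0.
g(0) = ΣzᵢKᵢ − 1 = 0.248 and g(1) = 1 − Σzᵢ/Kᵢ = -0.094, so a root lies in (0, 1).
Newton iteration, ψ⁰ = 0.61:
  ψ = 0.610: g = 0.0540, g' = -0.320 → ψ = 0.779
  ψ = 0.779: g = -0.0031, g' = -0.361 → ψ = 0.770
Converged at ψ = 0.770.
Compositions from xᵢ = zᵢ/(1+ψ(Kᵢ−1)), yᵢ = Kᵢxᵢ:
  1: x = 0.091, y = 0.182
  2: x = 0.174, y = 0.260
  3: x = 0.216, y = 0.313
  4: x = 0.519, y = 0.245

x_4 = 0.519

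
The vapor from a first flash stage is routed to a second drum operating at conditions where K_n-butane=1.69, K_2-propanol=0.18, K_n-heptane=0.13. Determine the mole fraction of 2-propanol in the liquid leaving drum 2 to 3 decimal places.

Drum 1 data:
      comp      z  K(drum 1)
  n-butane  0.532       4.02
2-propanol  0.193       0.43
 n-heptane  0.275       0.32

x_2-propanol (drum 2) = 0.200

Drum 1:
Rachford–Rice: g(ψ₁) = Σ zᵢ(Kᵢ−1)/(1+ψ₁(Kᵢ−1)) = 0.
Check two-phase: ΣzᵢKᵢ = 2.310 > 1 and Σzᵢ/Kᵢ = 1.441 > 1, so g(0) = 1.310 > 0 and g(1) = -0.441 < 0.
Newton iteration, ψ₁⁰ = 0.5:
  ψ₁ = 0.500: g = 0.2029, g' = -1.185 → ψ₁ = 0.671
  ψ₁ = 0.671: g = 0.0085, g' = -1.124 → ψ₁ = 0.679
Converged at ψ₁ = 0.679.
Drum-1 compositions:
  n-butane: x = 0.174, y = 0.701
  2-propanol: x = 0.315, y = 0.135
  n-heptane: x = 0.511, y = 0.163
Drum-2 feed = drum-1 vapor: z₂ = (0.7012, 0.1354, 0.1634).
Drum 2:
Let ψ₂ = V/F and solve Σ zᵢ(Kᵢ−1)/(1+ψ₂(Kᵢ−1)) = 0.
g(0) = ΣzᵢKᵢ − 1 = 0.231 and g(1) = 1 − Σzᵢ/Kᵢ = -1.424, so a root lies in (0, 1).
Newton iteration, ψ₂⁰ = 0.5:
  ψ₂ = 0.500: g = -0.0801, g' = -0.834 → ψ₂ = 0.404
  ψ₂ = 0.404: g = -0.0068, g' = -0.702 → ψ₂ = 0.394
Converged at ψ₂ = 0.394.
  n-butane: x = 0.551, y = 0.932
  2-propanol: x = 0.200, y = 0.036
  n-heptane: x = 0.249, y = 0.032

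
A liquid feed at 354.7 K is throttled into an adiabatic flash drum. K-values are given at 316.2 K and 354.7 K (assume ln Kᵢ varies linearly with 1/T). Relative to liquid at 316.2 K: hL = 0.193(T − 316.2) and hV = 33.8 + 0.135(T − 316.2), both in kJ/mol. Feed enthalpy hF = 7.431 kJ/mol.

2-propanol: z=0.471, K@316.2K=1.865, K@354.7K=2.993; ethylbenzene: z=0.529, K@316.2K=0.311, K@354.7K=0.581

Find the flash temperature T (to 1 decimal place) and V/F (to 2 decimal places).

T = 321.6 K, V/F = 0.19

Adiabatic flash: solve Rachford–Rice at each trial T, then check hF = ψ·hV(T) + (1−ψ)·hL(T).
  T = 316.2 K: K = (1.865, 0.311), RR gives ψ = 0.072, H_out = 2.435 kJ/mol
  T = 354.7 K: K = (2.993, 0.581), RR gives ψ = 0.859, H_out = 34.536 kJ/mol
  T = 335.4 K: K = (2.393, 0.432), RR gives ψ = 0.450, H_out = 18.421 kJ/mol
  T = 325.8 K: K = (2.121, 0.369), RR gives ψ = 0.274, H_out = 10.953 kJ/mol
  T = 321.0 K: K = (1.991, 0.339), RR gives ψ = 0.178, H_out = 6.910 kJ/mol
  T = 323.4 K: K = (2.055, 0.354), RR gives ψ = 0.227, H_out = 8.973 kJ/mol
Linear interpolation between T = 321.0 (H_out = 6.910) and T = 323.4 (H_out = 8.973) on hF = 7.431 gives T ≈ 321.6 K, at which ψ = 0.19.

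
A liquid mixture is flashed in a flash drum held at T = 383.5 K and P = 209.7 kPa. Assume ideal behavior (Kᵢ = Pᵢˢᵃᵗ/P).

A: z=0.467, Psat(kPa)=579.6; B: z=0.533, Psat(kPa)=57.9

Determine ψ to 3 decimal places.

ψ = 0.343

Raoult's law: Kᵢ = Pᵢˢᵃᵗ/P = Pᵢˢᵃᵗ/209.7.
  K_A = 579.6/209.7 = 2.76395, K_B = 57.9/209.7 = 0.27611
Rachford–Rice: g(ψ) = Σ zᵢ(Kᵢ−1)/(1+ψ(Kᵢ−1)) = 0.
Feasibility: ΣzᵢKᵢ = 1.438, Σzᵢ/Kᵢ = 2.099 — both > 1, two phases present.
Binary case is linear: z₁(K₁−1)(1+ψ(K₂−1)) + z₂(K₂−1)(1+ψ(K₁−1)) = 0
⇒ ψ = [z₁(K₁−1)+z₂(K₂−1)] / [−(K₁−1)(K₂−1)] = 0.4379/1.2769 = 0.343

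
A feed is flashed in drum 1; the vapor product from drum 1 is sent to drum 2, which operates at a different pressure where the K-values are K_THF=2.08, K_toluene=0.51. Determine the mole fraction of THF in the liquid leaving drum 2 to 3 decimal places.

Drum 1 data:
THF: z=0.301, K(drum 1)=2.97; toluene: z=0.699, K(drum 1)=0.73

x_THF (drum 2) = 0.312

Drum 1:
Newton iteration, ψ₁⁰ = 0.5:
  ψ₁ = 0.500: g = 0.0805, g' = -0.365 → ψ₁ = 0.721
  ψ₁ = 0.721: g = 0.0107, g' = -0.278 → ψ₁ = 0.759
  ψ₁ = 0.759: g = 0.0002, g' = -0.268 → ψ₁ = 0.760
Converged at ψ₁ = 0.760.
Drum-1 compositions:
  THF: x = 0.121, y = 0.358
  toluene: x = 0.879, y = 0.642
Drum-2 feed = drum-1 vapor: z₂ = (0.3580, 0.6420).
Drum 2:
Rachford–Rice: g(ψ₂) = Σ zᵢ(Kᵢ−1)/(1+ψ₂(Kᵢ−1)) = 0.
g(0) = ΣzᵢKᵢ − 1 = 0.072 and g(1) = 1 − Σzᵢ/Kᵢ = -0.431, so a root lies in (0, 1).
Binary case is linear: z₁(K₁−1)(1+ψ₂(K₂−1)) + z₂(K₂−1)(1+ψ₂(K₁−1)) = 0
⇒ ψ₂ = [z₁(K₁−1)+z₂(K₂−1)] / [−(K₁−1)(K₂−1)] = 0.0720/0.5292 = 0.136
  THF: x = 0.312, y = 0.649
  toluene: x = 0.688, y = 0.351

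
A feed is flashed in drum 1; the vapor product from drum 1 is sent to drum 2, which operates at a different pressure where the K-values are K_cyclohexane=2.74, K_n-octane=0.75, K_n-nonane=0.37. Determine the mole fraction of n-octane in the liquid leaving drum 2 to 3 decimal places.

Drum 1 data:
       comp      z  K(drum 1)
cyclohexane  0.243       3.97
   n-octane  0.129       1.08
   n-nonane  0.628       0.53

x_n-octane (drum 2) = 0.156

Drum 1:
Iterate (Newton) starting at ψ₁ = 0.5:
  ψ₁ = 0.500: g = -0.0855, g' = -0.585 → ψ₁ = 0.354
  ψ₁ = 0.354: g = 0.0079, g' = -0.710 → ψ₁ = 0.365
Converged at ψ₁ = 0.365.
Drum-1 compositions:
  cyclohexane: x = 0.117, y = 0.463
  n-octane: x = 0.125, y = 0.135
  n-nonane: x = 0.758, y = 0.402
Drum-2 feed = drum-1 vapor: z₂ = (0.4629, 0.1354, 0.4018).
Drum 2:
Material balance + equilibrium reduce to Σ zᵢ(Kᵢ−1)/(1+ψ₂(Kᵢ−1)) = 0.
Check two-phase: ΣzᵢKᵢ = 1.518 > 1 and Σzᵢ/Kᵢ = 1.435 > 1, so g(0) = 0.518 > 0 and g(1) = -0.435 < 0.
Newton iteration, ψ₂⁰ = 0.52:
  ψ₂ = 0.520: g = 0.0075, g' = -0.750 → ψ₂ = 0.530
Converged at ψ₂ = 0.530.
  cyclohexane: x = 0.241, y = 0.660
  n-octane: x = 0.156, y = 0.117
  n-nonane: x = 0.603, y = 0.223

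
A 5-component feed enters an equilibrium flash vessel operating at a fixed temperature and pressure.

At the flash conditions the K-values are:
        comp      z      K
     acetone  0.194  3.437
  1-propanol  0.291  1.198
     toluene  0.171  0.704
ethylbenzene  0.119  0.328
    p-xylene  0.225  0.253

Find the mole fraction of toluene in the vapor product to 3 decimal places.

y_toluene = 0.130

Material balance + equilibrium reduce to Σ zᵢ(Kᵢ−1)/(1+β(Kᵢ−1)) = 0.
Check two-phase: ΣzᵢKᵢ = 1.232 > 1 and Σzᵢ/Kᵢ = 1.794 > 1, so g(0) = 0.232 > 0 and g(1) = -0.794 < 0.
Newton iteration, β⁰ = 0.5:
  β = 0.500: g = -0.1826, g' = -0.706 → β = 0.241
  β = 0.241: g = -0.0023, g' = -0.748 → β = 0.238
Converged at β = 0.238.
Compositions from xᵢ = zᵢ/(1+β(Kᵢ−1)), yᵢ = Kᵢxᵢ:
  acetone: x = 0.123, y = 0.422
  1-propanol: x = 0.278, y = 0.333
  toluene: x = 0.184, y = 0.130
  ethylbenzene: x = 0.142, y = 0.046
  p-xylene: x = 0.274, y = 0.069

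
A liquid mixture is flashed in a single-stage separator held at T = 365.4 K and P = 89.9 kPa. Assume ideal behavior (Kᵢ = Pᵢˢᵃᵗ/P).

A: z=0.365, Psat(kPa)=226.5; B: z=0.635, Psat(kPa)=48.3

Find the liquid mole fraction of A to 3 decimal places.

Raoult's law: Kᵢ = Pᵢˢᵃᵗ/P = Pᵢˢᵃᵗ/89.9.
  K_A = 226.5/89.9 = 2.51947, K_B = 48.3/89.9 = 0.53726
Material balance + equilibrium reduce to Σ zᵢ(Kᵢ−1)/(1+β(Kᵢ−1)) = 0.
Check two-phase: ΣzᵢKᵢ = 1.261 > 1 and Σzᵢ/Kᵢ = 1.327 > 1, so g(0) = 0.261 > 0 and g(1) = -0.327 < 0.
Binary case is linear: z₁(K₁−1)(1+β(K₂−1)) + z₂(K₂−1)(1+β(K₁−1)) = 0
⇒ β = [z₁(K₁−1)+z₂(K₂−1)] / [−(K₁−1)(K₂−1)] = 0.2608/0.7031 = 0.371
Compositions from xᵢ = zᵢ/(1+β(Kᵢ−1)), yᵢ = Kᵢxᵢ:
  A: x = 0.233, y = 0.588
  B: x = 0.767, y = 0.412

x_A = 0.233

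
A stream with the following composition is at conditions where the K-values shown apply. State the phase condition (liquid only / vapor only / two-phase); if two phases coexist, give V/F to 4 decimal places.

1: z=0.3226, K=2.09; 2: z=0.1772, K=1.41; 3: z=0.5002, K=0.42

ΣzᵢKᵢ = 1.1342; Σzᵢ/Kᵢ = 1.4710.
Both exceed 1, so a two-phase solution exists.
Material balance + equilibrium reduce to Σ zᵢ(Kᵢ−1)/(1+ψ(Kᵢ−1)) = 0.
Iterate (Newton) starting at ψ = 0.62:
  ψ = 0.6200: g = -0.18527, g' = -0.5657 → ψ = 0.2925
  ψ = 0.2925: g = -0.01790, g' = -0.4882 → ψ = 0.2559
Converged at ψ = 0.2559.

two-phase, V/F = 0.2559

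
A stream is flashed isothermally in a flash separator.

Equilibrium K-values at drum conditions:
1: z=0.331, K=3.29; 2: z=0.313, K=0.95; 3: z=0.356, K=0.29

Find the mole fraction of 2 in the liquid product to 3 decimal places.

Material balance + equilibrium reduce to Σ zᵢ(Kᵢ−1)/(1+ψ(Kᵢ−1)) = 0.
Feasibility: ΣzᵢKᵢ = 1.490, Σzᵢ/Kᵢ = 1.658 — both > 1, two phases present.
Newton iteration, ψ⁰ = 0.5:
  ψ = 0.500: g = -0.0546, g' = -0.809 → ψ = 0.433
Converged at ψ = 0.433.
Compositions from xᵢ = zᵢ/(1+ψ(Kᵢ−1)), yᵢ = Kᵢxᵢ:
  1: x = 0.166, y = 0.547
  2: x = 0.320, y = 0.304
  3: x = 0.514, y = 0.149

x_2 = 0.320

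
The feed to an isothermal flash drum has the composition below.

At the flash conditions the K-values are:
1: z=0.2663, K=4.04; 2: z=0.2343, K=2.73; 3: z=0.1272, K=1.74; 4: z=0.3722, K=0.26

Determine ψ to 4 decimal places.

ψ = 0.6465

Iterate (Newton) starting at ψ = 0.5:
  ψ = 0.5000: g = 0.17011, g' = -1.1398 → ψ = 0.6492
  ψ = 0.6492: g = -0.00339, g' = -1.2207 → ψ = 0.6465
Converged at ψ = 0.6465.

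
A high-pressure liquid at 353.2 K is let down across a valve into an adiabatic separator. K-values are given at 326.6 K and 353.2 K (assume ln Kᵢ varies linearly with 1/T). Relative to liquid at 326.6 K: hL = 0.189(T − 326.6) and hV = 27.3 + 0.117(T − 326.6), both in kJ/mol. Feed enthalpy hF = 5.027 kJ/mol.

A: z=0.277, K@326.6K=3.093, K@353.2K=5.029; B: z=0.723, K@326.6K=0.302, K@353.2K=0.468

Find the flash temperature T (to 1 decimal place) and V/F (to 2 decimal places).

T = 333.7 K, V/F = 0.14

Adiabatic flash: solve Rachford–Rice at each trial T, then check hF = ψ·hV(T) + (1−ψ)·hL(T).
  T = 326.6 K: K = (3.093, 0.302), RR gives ψ = 0.051, H_out = 1.404 kJ/mol
  T = 353.2 K: K = (5.029, 0.468), RR gives ψ = 0.341, H_out = 13.689 kJ/mol
  T = 339.9 K: K = (3.982, 0.379), RR gives ψ = 0.204, H_out = 7.880 kJ/mol
  T = 333.2 K: K = (3.515, 0.339), RR gives ψ = 0.131, H_out = 4.775 kJ/mol
  T = 336.5 K: K = (3.740, 0.358), RR gives ψ = 0.168, H_out = 6.333 kJ/mol
  T = 334.9 K: K = (3.630, 0.349), RR gives ψ = 0.150, H_out = 5.586 kJ/mol
Linear interpolation between T = 333.2 (H_out = 4.775) and T = 334.9 (H_out = 5.586) on hF = 5.027 gives T ≈ 333.7 K, at which ψ = 0.14.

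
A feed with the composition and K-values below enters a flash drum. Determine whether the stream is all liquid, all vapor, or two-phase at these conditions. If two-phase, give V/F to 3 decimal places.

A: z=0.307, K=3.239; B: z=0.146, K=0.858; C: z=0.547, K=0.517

two-phase, V/F = 0.421

ΣzᵢKᵢ = 1.402; Σzᵢ/Kᵢ = 1.323.
Both exceed 1, so a two-phase solution exists.
Let ψ = V/F and solve Σ zᵢ(Kᵢ−1)/(1+ψ(Kᵢ−1)) = 0.
Iterate (Newton) starting at ψ = 0.48:
  ψ = 0.480: g = -0.0349, g' = -0.577 → ψ = 0.420
  ψ = 0.420: g = 0.0010, g' = -0.613 → ψ = 0.421
Converged at ψ = 0.421.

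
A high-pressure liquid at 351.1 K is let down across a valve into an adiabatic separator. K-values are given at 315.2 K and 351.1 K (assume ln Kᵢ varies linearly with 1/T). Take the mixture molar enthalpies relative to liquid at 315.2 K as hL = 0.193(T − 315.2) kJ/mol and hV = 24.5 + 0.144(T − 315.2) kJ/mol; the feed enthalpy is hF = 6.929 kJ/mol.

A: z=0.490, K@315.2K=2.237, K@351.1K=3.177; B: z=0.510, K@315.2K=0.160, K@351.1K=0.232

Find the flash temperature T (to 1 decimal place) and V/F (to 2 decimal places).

Adiabatic flash: solve Rachford–Rice at each trial T, then check hF = ψ·hV(T) + (1−ψ)·hL(T).
  T = 315.2 K: K = (2.237, 0.160), RR gives ψ = 0.171, H_out = 4.191 kJ/mol
  T = 351.1 K: K = (3.177, 0.232), RR gives ψ = 0.404, H_out = 16.110 kJ/mol
  T = 333.1 K: K = (2.690, 0.195), RR gives ψ = 0.307, H_out = 10.696 kJ/mol
  T = 324.1 K: K = (2.458, 0.177), RR gives ψ = 0.245, H_out = 7.624 kJ/mol
  T = 319.6 K: K = (2.345, 0.168), RR gives ψ = 0.210, H_out = 5.948 kJ/mol
  T = 321.9 K: K = (2.403, 0.173), RR gives ψ = 0.229, H_out = 6.818 kJ/mol
Linear interpolation between T = 321.9 (H_out = 6.818) and T = 324.1 (H_out = 7.624) on hF = 6.929 gives T ≈ 322.2 K, at which ψ = 0.23.

T = 322.2 K, V/F = 0.23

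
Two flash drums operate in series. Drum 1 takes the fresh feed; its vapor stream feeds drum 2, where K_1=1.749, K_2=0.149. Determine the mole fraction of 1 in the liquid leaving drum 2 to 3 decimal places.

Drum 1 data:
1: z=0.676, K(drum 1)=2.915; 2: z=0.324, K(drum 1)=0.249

Drum 1:
Newton iteration, ψ₁⁰ = 0.31:
  ψ₁ = 0.310: g = 0.4951, g' = -1.287 → ψ₁ = 0.695
  ψ₁ = 0.695: g = 0.0466, g' = -1.256 → ψ₁ = 0.732
  ψ₁ = 0.732: g = -0.0013, g' = -1.331 → ψ₁ = 0.731
Converged at ψ₁ = 0.731.
Drum-1 compositions:
  1: x = 0.282, y = 0.821
  2: x = 0.718, y = 0.179
Drum-2 feed = drum-1 vapor: z₂ = (0.8211, 0.1789).
Drum 2:
Rachford–Rice: g(ψ₂) = Σ zᵢ(Kᵢ−1)/(1+ψ₂(Kᵢ−1)) = 0.
g(0) = ΣzᵢKᵢ − 1 = 0.463 and g(1) = 1 − Σzᵢ/Kᵢ = -0.670, so a root lies in (0, 1).
Binary case is linear: z₁(K₁−1)(1+ψ₂(K₂−1)) + z₂(K₂−1)(1+ψ₂(K₁−1)) = 0
⇒ ψ₂ = [z₁(K₁−1)+z₂(K₂−1)] / [−(K₁−1)(K₂−1)] = 0.4628/0.6374 = 0.726
  1: x = 0.532, y = 0.930
  2: x = 0.468, y = 0.070

x_1 (drum 2) = 0.532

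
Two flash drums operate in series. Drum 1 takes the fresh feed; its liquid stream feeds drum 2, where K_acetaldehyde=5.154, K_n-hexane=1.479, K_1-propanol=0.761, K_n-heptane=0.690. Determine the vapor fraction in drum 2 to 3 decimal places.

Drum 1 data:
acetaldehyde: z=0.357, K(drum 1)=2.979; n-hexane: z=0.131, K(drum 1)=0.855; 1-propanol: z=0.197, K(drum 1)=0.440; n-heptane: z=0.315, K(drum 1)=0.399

Drum 1:
Material balance + equilibrium reduce to Σ zᵢ(Kᵢ−1)/(1+ψ₁(Kᵢ−1)) = 0.
g(0) = ΣzᵢKᵢ − 1 = 0.388 and g(1) = 1 − Σzᵢ/Kᵢ = -0.510, so a root lies in (0, 1).
Newton iteration, ψ₁⁰ = 0.49:
  ψ₁ = 0.490: g = -0.0821, g' = -0.709 → ψ₁ = 0.374
  ψ₁ = 0.374: g = 0.0020, g' = -0.753 → ψ₁ = 0.377
Converged at ψ₁ = 0.377.
Drum-1 compositions:
  acetaldehyde: x = 0.204, y = 0.609
  n-hexane: x = 0.139, y = 0.118
  1-propanol: x = 0.250, y = 0.110
  n-heptane: x = 0.407, y = 0.162
Drum-2 feed = drum-1 liquid: z₂ = (0.2045, 0.1386, 0.2497, 0.4072).
Drum 2:
Let ψ₂ = V/F and solve Σ zᵢ(Kᵢ−1)/(1+ψ₂(Kᵢ−1)) = 0.
Feasibility: ΣzᵢKᵢ = 1.730, Σzᵢ/Kᵢ = 1.052 — both > 1, two phases present.
Newton–Raphson from ψ₂ = 0.5:
  ψ₂ = 0.500: g = 0.1124, g' = -0.467 → ψ₂ = 0.741
  ψ₂ = 0.741: g = 0.0209, g' = -0.317 → ψ₂ = 0.807
  ψ₂ = 0.807: g = 0.0008, g' = -0.294 → ψ₂ = 0.810
Converged at ψ₂ = 0.810.
  acetaldehyde: x = 0.047, y = 0.242
  n-hexane: x = 0.100, y = 0.148
  1-propanol: x = 0.310, y = 0.236
  n-heptane: x = 0.544, y = 0.375

V/F (drum 2) = 0.810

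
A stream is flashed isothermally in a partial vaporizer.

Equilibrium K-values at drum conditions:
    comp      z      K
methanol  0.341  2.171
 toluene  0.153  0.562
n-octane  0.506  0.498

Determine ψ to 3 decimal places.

ψ = 0.137

Let ψ = V/F and solve Σ zᵢ(Kᵢ−1)/(1+ψ(Kᵢ−1)) = 0.
Check two-phase: ΣzᵢKᵢ = 1.078 > 1 and Σzᵢ/Kᵢ = 1.445 > 1, so g(0) = 0.078 > 0 and g(1) = -0.445 < 0.
Iterate (Newton) starting at ψ = 0.5:
  ψ = 0.500: g = -0.1731, g' = -0.461 → ψ = 0.125
  ψ = 0.125: g = 0.0065, g' = -0.534 → ψ = 0.137
Converged at ψ = 0.137.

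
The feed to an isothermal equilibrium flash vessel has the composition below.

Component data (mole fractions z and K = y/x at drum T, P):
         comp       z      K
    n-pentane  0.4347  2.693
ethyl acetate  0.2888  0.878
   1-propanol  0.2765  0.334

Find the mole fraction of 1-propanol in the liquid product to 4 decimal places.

x_1-propanol = 0.4769

Iterate (Newton) starting at ψ = 0.47:
  ψ = 0.4700: g = 0.10440, g' = -0.6511 → ψ = 0.6303
  ψ = 0.6303: g = 0.00045, g' = -0.6610 → ψ = 0.6310
Converged at ψ = 0.6310.
Compositions from xᵢ = zᵢ/(1+ψ(Kᵢ−1)), yᵢ = Kᵢxᵢ:
  n-pentane: x = 0.2102, y = 0.5660
  ethyl acetate: x = 0.3129, y = 0.2747
  1-propanol: x = 0.4769, y = 0.1593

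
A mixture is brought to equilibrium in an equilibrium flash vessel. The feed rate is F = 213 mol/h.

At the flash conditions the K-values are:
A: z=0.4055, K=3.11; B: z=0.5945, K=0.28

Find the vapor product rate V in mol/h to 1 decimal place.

Binary case is linear: z₁(K₁−1)(1+β(K₂−1)) + z₂(K₂−1)(1+β(K₁−1)) = 0
⇒ β = [z₁(K₁−1)+z₂(K₂−1)] / [−(K₁−1)(K₂−1)] = 0.42757/1.51920 = 0.2814
Then V = β·F = 0.2814·213 = 59.9 mol/h and L = F − V = 153.1 mol/h.

V = 59.9 mol/h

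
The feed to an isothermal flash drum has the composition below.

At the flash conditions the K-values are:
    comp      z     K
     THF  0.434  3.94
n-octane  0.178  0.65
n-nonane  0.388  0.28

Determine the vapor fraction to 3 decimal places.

ψ = 0.504

Rachford–Rice: g(ψ) = Σ zᵢ(Kᵢ−1)/(1+ψ(Kᵢ−1)) = 0.
g(0) = ΣzᵢKᵢ − 1 = 0.934 and g(1) = 1 − Σzᵢ/Kᵢ = -0.770, so a root lies in (0, 1).
Newton–Raphson from ψ = 0.5:
  ψ = 0.500: g = 0.0046, g' = -1.138 → ψ = 0.504
Converged at ψ = 0.504.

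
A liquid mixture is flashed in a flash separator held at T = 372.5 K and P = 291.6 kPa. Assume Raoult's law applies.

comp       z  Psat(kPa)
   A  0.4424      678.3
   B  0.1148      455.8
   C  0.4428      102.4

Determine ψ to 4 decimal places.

ψ = 0.4688

Raoult's law: Kᵢ = Pᵢˢᵃᵗ/P = Pᵢˢᵃᵗ/291.6.
  K_A = 678.3/291.6 = 2.326132, K_B = 455.8/291.6 = 1.563100, K_C = 102.4/291.6 = 0.351166
Let ψ = V/F and solve Σ zᵢ(Kᵢ−1)/(1+ψ(Kᵢ−1)) = 0.
Feasibility: ΣzᵢKᵢ = 1.3640, Σzᵢ/Kᵢ = 1.5246 — both > 1, two phases present.
Newton–Raphson from ψ = 0.54:
  ψ = 0.5400: g = -0.05082, g' = -0.7273 → ψ = 0.4701
  ψ = 0.4701: g = -0.00091, g' = -0.7039 → ψ = 0.4688
Converged at ψ = 0.4688.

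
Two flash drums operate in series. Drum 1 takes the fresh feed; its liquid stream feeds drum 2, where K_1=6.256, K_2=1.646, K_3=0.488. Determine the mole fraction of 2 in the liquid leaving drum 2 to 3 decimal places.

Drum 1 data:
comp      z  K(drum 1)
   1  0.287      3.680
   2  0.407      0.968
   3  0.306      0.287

Drum 1:
Material balance + equilibrium reduce to Σ zᵢ(Kᵢ−1)/(1+ψ₁(Kᵢ−1)) = 0.
g(0) = ΣzᵢKᵢ − 1 = 0.538 and g(1) = 1 − Σzᵢ/Kᵢ = -0.565, so a root lies in (0, 1).
Iterate (Newton) starting at ψ₁ = 0.59:
  ψ₁ = 0.590: g = -0.0919, g' = -0.773 → ψ₁ = 0.471
  ψ₁ = 0.471: g = -0.0019, g' = -0.756 → ψ₁ = 0.469
Converged at ψ₁ = 0.469.
Drum-1 compositions:
  1: x = 0.127, y = 0.468
  2: x = 0.413, y = 0.400
  3: x = 0.460, y = 0.132
Drum-2 feed = drum-1 liquid: z₂ = (0.1272, 0.4132, 0.4596).
Drum 2:
Rachford–Rice: g(ψ₂) = Σ zᵢ(Kᵢ−1)/(1+ψ₂(Kᵢ−1)) = 0.
g(0) = ΣzᵢKᵢ − 1 = 0.700 and g(1) = 1 − Σzᵢ/Kᵢ = -0.213, so a root lies in (0, 1).
Iterate (Newton) starting at ψ₂ = 0.5:
  ψ₂ = 0.500: g = 0.0698, g' = -0.583 → ψ₂ = 0.620
  ψ₂ = 0.620: g = 0.0030, g' = -0.540 → ψ₂ = 0.625
Converged at ψ₂ = 0.625.
  1: x = 0.030, y = 0.186
  2: x = 0.294, y = 0.484
  3: x = 0.676, y = 0.330

x_2 (drum 2) = 0.294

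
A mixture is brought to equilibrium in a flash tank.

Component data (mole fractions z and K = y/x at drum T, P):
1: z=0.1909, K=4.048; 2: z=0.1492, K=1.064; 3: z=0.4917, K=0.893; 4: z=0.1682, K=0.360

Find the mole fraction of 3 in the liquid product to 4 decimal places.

x_3 = 0.5231

Rachford–Rice: g(β) = Σ zᵢ(Kᵢ−1)/(1+β(Kᵢ−1)) = 0.
Check two-phase: ΣzᵢKᵢ = 1.4312 > 1 and Σzᵢ/Kᵢ = 1.2052 > 1, so g(0) = 0.4312 > 0 and g(1) = -0.2052 < 0.
Newton–Raphson from β = 0.5:
  β = 0.5000: g = 0.02589, g' = -0.4342 → β = 0.5596
  β = 0.5596: g = 0.00058, g' = -0.4164 → β = 0.5610
Converged at β = 0.5610.
Compositions from xᵢ = zᵢ/(1+β(Kᵢ−1)), yᵢ = Kᵢxᵢ:
  1: x = 0.0704, y = 0.2851
  2: x = 0.1440, y = 0.1532
  3: x = 0.5231, y = 0.4671
  4: x = 0.2624, y = 0.0945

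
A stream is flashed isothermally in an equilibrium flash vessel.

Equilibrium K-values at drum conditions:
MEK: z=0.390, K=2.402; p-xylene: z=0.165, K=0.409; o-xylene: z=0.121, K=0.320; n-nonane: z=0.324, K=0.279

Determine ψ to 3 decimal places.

Let ψ = V/F and solve Σ zᵢ(Kᵢ−1)/(1+ψ(Kᵢ−1)) = 0.
Feasibility: ΣzᵢKᵢ = 1.133, Σzᵢ/Kᵢ = 2.105 — both > 1, two phases present.
Iterate (Newton) starting at ψ = 0.52:
  ψ = 0.520: g = -0.3256, g' = -0.942 → ψ = 0.174
  ψ = 0.174: g = -0.0298, g' = -0.859 → ψ = 0.140
Converged at ψ = 0.140.

ψ = 0.140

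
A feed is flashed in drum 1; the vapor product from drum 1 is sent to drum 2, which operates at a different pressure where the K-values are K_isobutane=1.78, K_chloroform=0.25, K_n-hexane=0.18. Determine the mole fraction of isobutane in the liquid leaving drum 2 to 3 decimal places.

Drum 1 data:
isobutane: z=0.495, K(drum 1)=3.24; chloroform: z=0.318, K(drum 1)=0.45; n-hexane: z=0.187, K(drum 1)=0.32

Drum 1:
Rachford–Rice: g(ψ₁) = Σ zᵢ(Kᵢ−1)/(1+ψ₁(Kᵢ−1)) = 0.
Feasibility: ΣzᵢKᵢ = 1.807, Σzᵢ/Kᵢ = 1.444 — both > 1, two phases present.
Iterate (Newton) starting at ψ₁ = 0.48:
  ψ₁ = 0.480: g = 0.1079, g' = -0.945 → ψ₁ = 0.594
  ψ₁ = 0.594: g = 0.0025, g' = -0.913 → ψ₁ = 0.597
Converged at ψ₁ = 0.597.
Drum-1 compositions:
  isobutane: x = 0.212, y = 0.686
  chloroform: x = 0.473, y = 0.213
  n-hexane: x = 0.315, y = 0.101
Drum-2 feed = drum-1 vapor: z₂ = (0.6862, 0.2130, 0.1007).
Drum 2:
Let ψ₂ = V/F and solve Σ zᵢ(Kᵢ−1)/(1+ψ₂(Kᵢ−1)) = 0.
Feasibility: ΣzᵢKᵢ = 1.293, Σzᵢ/Kᵢ = 1.797 — both > 1, two phases present.
Iterate (Newton) starting at ψ₂ = 0.5:
  ψ₂ = 0.500: g = -0.0106, g' = -0.717 → ψ₂ = 0.485
Converged at ψ₂ = 0.485.
  isobutane: x = 0.498, y = 0.886
  chloroform: x = 0.335, y = 0.084
  n-hexane: x = 0.167, y = 0.030

x_isobutane (drum 2) = 0.498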